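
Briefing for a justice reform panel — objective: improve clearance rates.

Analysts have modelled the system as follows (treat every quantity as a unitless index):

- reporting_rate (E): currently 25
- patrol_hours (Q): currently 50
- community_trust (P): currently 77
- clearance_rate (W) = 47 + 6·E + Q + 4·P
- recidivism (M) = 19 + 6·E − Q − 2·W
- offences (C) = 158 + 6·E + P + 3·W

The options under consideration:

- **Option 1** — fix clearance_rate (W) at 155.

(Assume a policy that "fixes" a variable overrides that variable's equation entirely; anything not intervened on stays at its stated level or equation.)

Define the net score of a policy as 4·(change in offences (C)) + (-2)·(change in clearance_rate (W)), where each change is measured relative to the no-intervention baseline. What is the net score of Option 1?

-4000

Baseline:
  E = 25
  Q = 50
  P = 77
  W = 47 + 6·25 + 50 + 4·77 = 555
  C = 158 + 6·25 + 77 + 3·555 = 2050
Option 1 (W := 155):
  E = 25
  Q = 50
  P = 77
  W = 155
  C = 158 + 6·25 + 77 + 3·155 = 850
ΔC = 850 − 2050 = -1200; ΔW = 155 − 555 = -400
Score = 4·(-1200) + (-2)·(-400) = -4000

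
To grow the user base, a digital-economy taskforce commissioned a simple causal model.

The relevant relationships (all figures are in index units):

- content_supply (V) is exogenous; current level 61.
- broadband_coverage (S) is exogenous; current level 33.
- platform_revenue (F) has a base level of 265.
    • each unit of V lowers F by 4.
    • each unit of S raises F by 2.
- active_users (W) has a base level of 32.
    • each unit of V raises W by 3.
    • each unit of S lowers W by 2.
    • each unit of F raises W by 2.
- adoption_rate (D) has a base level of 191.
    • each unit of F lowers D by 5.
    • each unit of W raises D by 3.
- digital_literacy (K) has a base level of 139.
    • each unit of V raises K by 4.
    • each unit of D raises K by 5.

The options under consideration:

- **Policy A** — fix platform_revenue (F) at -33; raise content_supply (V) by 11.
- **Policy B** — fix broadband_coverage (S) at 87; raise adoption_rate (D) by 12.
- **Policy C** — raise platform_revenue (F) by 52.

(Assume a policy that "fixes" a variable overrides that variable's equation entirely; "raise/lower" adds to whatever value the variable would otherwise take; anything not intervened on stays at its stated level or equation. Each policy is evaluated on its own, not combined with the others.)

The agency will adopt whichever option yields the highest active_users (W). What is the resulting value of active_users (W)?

Policy A (F := -33, V + 11):
  V = 61 + 11 = 72
  S = 33
  F = -33
  W = 32 + 3·72 − 2·33 + 2·(-33) = 116
Policy B (S := 87, D + 12):
  V = 61
  S = 87
  F = 265 − 4·61 + 2·87 = 195
  W = 32 + 3·61 − 2·87 + 2·195 = 431
Policy C (F + 52):
  V = 61
  S = 33
  F = 265 − 4·61 + 2·33 (+52 from intervention) = 139
  W = 32 + 3·61 − 2·33 + 2·139 = 427
Comparing — Policy A: W=116, Policy B: W=431, Policy C: W=427. Highest is 431 (Policy B).

431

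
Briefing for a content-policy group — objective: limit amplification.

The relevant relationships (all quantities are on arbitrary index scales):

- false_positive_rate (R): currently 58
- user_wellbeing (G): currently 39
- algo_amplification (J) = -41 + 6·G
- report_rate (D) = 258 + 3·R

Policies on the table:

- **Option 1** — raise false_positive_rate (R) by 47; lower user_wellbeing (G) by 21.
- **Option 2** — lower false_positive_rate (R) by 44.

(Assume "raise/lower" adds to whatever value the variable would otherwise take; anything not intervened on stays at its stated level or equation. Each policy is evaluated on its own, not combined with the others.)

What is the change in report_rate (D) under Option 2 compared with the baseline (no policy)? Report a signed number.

Baseline:
  R = 58
  D = 258 + 3·58 = 432
Option 2 (R − 44):
  R = 58 − 44 = 14
  D = 258 + 3·14 = 300
Change in D: 300 − 432 = -132

-132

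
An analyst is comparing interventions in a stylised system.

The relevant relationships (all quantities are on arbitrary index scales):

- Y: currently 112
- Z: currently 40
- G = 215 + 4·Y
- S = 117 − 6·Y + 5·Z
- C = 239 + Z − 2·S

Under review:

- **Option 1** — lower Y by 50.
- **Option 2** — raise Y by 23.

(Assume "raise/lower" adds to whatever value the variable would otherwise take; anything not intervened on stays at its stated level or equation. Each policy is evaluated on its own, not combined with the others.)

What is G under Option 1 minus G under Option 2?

-292

Option 1 (Y − 50):
  Y = 112 − 50 = 62
  G = 215 + 4·62 = 463
Option 2 (Y + 23):
  Y = 112 + 23 = 135
  G = 215 + 4·135 = 755
G: 463 − 755 = -292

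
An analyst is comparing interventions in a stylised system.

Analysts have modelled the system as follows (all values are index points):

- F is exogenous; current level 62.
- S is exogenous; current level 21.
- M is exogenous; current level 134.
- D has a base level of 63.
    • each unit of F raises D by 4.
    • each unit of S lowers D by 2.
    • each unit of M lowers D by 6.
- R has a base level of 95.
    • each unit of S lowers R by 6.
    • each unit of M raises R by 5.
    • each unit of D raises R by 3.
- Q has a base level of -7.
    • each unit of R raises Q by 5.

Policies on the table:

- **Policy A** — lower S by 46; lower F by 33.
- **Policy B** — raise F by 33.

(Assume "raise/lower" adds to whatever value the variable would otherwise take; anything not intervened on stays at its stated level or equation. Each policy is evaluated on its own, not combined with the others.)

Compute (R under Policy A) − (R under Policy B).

Policy A (S − 46, F − 33):
  F = 62 − 33 = 29
  S = 21 − 46 = -25
  M = 134
  D = 63 + 4·29 − 2·(-25) − 6·134 = -575
  R = 95 − 6·(-25) + 5·134 + 3·(-575) = -810
Policy B (F + 33):
  F = 62 + 33 = 95
  S = 21
  M = 134
  D = 63 + 4·95 − 2·21 − 6·134 = -403
  R = 95 − 6·21 + 5·134 + 3·(-403) = -570
R: -810 − (-570) = -240

-240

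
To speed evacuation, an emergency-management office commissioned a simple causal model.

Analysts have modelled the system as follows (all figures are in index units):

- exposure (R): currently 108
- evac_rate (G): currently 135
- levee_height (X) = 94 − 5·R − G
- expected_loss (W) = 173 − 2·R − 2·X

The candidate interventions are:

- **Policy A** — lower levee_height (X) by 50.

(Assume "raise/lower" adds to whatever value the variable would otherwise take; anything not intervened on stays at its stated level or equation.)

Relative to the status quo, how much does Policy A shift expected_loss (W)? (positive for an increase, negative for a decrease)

100

Baseline:
  R = 108
  G = 135
  X = 94 − 5·108 − 135 = -581
  W = 173 − 2·108 − 2·(-581) = 1119
Policy A (X − 50):
  R = 108
  G = 135
  X = 94 − 5·108 − 135 (−50 from intervention) = -631
  W = 173 − 2·108 − 2·(-631) = 1219
Change in W: 1219 − 1119 = 100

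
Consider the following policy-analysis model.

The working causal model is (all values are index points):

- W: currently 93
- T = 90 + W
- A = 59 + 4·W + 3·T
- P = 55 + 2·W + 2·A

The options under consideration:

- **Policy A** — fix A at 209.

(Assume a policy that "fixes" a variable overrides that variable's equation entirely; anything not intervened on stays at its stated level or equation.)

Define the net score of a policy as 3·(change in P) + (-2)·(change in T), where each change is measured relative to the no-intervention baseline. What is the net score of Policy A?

Baseline:
  W = 93
  T = 90 + 93 = 183
  A = 59 + 4·93 + 3·183 = 980
  P = 55 + 2·93 + 2·980 = 2201
Policy A (A := 209):
  W = 93
  T = 90 + 93 = 183
  A = 209
  P = 55 + 2·93 + 2·209 = 659
ΔP = 659 − 2201 = -1542; ΔT = 183 − 183 = 0
Score = 3·(-1542) + (-2)·0 = -4626

-4626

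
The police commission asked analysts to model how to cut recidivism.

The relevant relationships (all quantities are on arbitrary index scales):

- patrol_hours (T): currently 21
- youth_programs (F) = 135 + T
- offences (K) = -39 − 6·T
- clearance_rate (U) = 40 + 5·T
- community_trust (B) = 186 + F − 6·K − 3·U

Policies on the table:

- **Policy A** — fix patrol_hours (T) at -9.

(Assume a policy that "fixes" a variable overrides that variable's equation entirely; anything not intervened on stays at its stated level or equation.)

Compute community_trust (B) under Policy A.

Policy A (T := -9):
  T = -9
  F = 135 + (-9) = 126
  K = -39 − 6·(-9) = 15
  U = 40 + 5·(-9) = -5
  B = 186 + 126 − 6·15 − 3·(-5) = 237

237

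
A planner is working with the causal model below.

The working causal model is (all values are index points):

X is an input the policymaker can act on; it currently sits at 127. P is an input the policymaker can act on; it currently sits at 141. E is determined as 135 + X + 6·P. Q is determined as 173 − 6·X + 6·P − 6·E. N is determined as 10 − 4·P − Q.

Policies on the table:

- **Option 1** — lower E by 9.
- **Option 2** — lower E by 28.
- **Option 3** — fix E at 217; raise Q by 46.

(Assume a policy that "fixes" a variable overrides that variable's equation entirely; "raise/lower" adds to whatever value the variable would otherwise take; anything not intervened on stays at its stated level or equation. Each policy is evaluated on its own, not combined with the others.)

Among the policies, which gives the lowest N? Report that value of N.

445

Option 1 (E − 9):
  X = 127
  P = 141
  E = 135 + 127 + 6·141 (−9 from intervention) = 1099
  Q = 173 − 6·127 + 6·141 − 6·1099 = -6337
  N = 10 − 4·141 − (-6337) = 5783
Option 2 (E − 28):
  X = 127
  P = 141
  E = 135 + 127 + 6·141 (−28 from intervention) = 1080
  Q = 173 − 6·127 + 6·141 − 6·1080 = -6223
  N = 10 − 4·141 − (-6223) = 5669
Option 3 (E := 217, Q + 46):
  X = 127
  P = 141
  E = 217
  Q = 173 − 6·127 + 6·141 − 6·217 (+46 from intervention) = -999
  N = 10 − 4·141 − (-999) = 445
Comparing — Option 1: N=5783, Option 2: N=5669, Option 3: N=445. Lowest is 445 (Option 3).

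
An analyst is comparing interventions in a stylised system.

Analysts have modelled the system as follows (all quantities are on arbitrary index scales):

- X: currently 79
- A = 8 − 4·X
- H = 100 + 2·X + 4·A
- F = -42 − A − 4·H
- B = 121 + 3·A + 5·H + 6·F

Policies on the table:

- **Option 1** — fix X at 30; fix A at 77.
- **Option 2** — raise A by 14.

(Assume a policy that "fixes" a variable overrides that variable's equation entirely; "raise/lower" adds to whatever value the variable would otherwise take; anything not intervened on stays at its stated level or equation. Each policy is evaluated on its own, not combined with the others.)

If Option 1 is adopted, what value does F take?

-1991

Option 1 (X := 30, A := 77):
  X = 30
  A = 77
  H = 100 + 2·30 + 4·77 = 468
  F = -42 − 77 − 4·468 = -1991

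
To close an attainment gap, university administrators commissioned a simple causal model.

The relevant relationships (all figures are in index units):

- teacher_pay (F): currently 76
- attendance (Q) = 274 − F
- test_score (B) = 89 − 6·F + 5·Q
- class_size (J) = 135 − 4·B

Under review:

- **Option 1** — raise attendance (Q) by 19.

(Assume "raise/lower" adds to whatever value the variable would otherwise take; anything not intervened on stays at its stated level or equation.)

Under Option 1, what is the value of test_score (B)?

Option 1 (Q + 19):
  F = 76
  Q = 274 − 76 (+19 from intervention) = 217
  B = 89 − 6·76 + 5·217 = 718

718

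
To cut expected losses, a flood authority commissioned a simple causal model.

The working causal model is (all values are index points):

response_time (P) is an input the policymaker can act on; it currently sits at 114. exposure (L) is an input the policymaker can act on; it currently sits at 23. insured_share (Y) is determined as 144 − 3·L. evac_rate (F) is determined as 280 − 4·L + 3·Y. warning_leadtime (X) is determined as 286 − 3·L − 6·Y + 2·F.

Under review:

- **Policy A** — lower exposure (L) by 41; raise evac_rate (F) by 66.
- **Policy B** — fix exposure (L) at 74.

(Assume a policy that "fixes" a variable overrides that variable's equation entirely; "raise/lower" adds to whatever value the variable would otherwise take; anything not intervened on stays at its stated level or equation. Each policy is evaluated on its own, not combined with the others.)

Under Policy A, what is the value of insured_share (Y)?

Policy A (L − 41, F + 66):
  L = 23 − 41 = -18
  Y = 144 − 3·(-18) = 198

198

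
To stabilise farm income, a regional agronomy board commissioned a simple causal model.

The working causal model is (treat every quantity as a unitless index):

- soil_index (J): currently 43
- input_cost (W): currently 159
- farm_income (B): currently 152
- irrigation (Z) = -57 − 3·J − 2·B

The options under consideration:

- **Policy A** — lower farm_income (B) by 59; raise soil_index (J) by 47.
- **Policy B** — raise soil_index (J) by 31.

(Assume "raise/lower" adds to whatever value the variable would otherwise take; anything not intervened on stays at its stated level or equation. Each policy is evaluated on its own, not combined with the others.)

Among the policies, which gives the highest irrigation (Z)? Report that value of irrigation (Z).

-513

Policy A (B − 59, J + 47):
  J = 43 + 47 = 90
  B = 152 − 59 = 93
  Z = -57 − 3·90 − 2·93 = -513
Policy B (J + 31):
  J = 43 + 31 = 74
  B = 152
  Z = -57 − 3·74 − 2·152 = -583
Comparing — Policy A: Z=-513, Policy B: Z=-583. Highest is -513 (Policy A).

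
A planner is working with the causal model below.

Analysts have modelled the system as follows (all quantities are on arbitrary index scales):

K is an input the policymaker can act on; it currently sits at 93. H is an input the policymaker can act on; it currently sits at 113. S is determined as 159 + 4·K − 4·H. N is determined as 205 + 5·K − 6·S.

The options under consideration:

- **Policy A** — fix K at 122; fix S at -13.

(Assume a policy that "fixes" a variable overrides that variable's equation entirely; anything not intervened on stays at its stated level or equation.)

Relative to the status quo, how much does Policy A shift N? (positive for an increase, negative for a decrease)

697

Baseline:
  K = 93
  H = 113
  S = 159 + 4·93 − 4·113 = 79
  N = 205 + 5·93 − 6·79 = 196
Policy A (K := 122, S := -13):
  K = 122
  H = 113
  S = -13
  N = 205 + 5·122 − 6·(-13) = 893
Change in N: 893 − 196 = 697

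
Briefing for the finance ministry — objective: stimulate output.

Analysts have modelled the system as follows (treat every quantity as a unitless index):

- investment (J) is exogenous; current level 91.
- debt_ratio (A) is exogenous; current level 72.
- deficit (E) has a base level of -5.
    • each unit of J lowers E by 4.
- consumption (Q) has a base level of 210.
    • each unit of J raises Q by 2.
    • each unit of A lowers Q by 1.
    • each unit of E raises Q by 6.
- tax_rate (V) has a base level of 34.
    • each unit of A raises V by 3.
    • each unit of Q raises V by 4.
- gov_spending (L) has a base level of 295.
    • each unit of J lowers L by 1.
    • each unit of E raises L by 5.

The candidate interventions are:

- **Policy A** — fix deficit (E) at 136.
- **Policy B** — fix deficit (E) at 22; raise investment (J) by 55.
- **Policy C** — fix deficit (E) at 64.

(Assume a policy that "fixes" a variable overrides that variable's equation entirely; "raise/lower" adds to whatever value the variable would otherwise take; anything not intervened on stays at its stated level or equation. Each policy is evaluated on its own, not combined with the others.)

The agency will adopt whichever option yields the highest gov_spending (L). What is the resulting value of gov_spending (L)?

Policy A (E := 136):
  J = 91
  E = 136
  L = 295 − 91 + 5·136 = 884
Policy B (E := 22, J + 55):
  J = 91 + 55 = 146
  E = 22
  L = 295 − 146 + 5·22 = 259
Policy C (E := 64):
  J = 91
  E = 64
  L = 295 − 91 + 5·64 = 524
Comparing — Policy A: L=884, Policy B: L=259, Policy C: L=524. Highest is 884 (Policy A).

884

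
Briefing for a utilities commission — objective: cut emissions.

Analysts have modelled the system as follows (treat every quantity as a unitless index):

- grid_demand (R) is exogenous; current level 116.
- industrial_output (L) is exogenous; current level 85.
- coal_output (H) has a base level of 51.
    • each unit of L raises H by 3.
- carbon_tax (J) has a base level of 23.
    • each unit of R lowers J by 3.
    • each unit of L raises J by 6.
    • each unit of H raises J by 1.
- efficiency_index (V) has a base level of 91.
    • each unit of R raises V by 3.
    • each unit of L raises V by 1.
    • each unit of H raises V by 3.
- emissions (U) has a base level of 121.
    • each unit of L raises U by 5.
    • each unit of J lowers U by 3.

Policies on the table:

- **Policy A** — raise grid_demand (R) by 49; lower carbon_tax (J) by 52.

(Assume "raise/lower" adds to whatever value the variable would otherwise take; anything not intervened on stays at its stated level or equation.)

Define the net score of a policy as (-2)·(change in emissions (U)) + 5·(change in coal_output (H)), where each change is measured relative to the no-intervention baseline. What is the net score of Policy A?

-1194

Baseline:
  R = 116
  L = 85
  H = 51 + 3·85 = 306
  J = 23 − 3·116 + 6·85 + 306 = 491
  U = 121 + 5·85 − 3·491 = -927
Policy A (R + 49, J − 52):
  R = 116 + 49 = 165
  L = 85
  H = 51 + 3·85 = 306
  J = 23 − 3·165 + 6·85 + 306 (−52 from intervention) = 292
  U = 121 + 5·85 − 3·292 = -330
ΔU = -330 − (-927) = 597; ΔH = 306 − 306 = 0
Score = (-2)·597 + 5·0 = -1194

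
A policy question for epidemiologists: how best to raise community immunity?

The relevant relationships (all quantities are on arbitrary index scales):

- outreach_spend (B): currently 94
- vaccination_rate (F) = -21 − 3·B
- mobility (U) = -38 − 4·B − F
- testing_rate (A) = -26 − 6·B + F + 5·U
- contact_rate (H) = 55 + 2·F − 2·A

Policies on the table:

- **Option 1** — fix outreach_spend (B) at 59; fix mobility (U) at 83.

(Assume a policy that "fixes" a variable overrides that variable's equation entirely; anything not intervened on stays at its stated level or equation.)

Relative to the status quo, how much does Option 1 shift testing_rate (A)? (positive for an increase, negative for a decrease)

1285

Baseline:
  B = 94
  F = -21 − 3·94 = -303
  U = -38 − 4·94 − (-303) = -111
  A = -26 − 6·94 + (-303) + 5·(-111) = -1448
Option 1 (B := 59, U := 83):
  B = 59
  F = -21 − 3·59 = -198
  U = 83
  A = -26 − 6·59 + (-198) + 5·83 = -163
Change in A: -163 − (-1448) = 1285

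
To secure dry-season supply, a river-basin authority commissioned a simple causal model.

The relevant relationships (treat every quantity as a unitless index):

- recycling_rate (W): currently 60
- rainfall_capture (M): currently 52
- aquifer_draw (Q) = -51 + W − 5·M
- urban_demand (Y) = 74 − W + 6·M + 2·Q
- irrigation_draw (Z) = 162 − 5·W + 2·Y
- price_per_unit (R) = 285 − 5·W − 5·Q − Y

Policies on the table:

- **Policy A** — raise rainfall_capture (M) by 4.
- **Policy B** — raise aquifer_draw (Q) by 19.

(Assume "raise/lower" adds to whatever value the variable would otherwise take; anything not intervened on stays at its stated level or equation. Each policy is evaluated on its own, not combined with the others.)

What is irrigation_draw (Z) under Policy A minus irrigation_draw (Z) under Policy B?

-108

Policy A (M + 4):
  W = 60
  M = 52 + 4 = 56
  Q = -51 + 60 − 5·56 = -271
  Y = 74 − 60 + 6·56 + 2·(-271) = -192
  Z = 162 − 5·60 + 2·(-192) = -522
Policy B (Q + 19):
  W = 60
  M = 52
  Q = -51 + 60 − 5·52 (+19 from intervention) = -232
  Y = 74 − 60 + 6·52 + 2·(-232) = -138
  Z = 162 − 5·60 + 2·(-138) = -414
Z: -522 − (-414) = -108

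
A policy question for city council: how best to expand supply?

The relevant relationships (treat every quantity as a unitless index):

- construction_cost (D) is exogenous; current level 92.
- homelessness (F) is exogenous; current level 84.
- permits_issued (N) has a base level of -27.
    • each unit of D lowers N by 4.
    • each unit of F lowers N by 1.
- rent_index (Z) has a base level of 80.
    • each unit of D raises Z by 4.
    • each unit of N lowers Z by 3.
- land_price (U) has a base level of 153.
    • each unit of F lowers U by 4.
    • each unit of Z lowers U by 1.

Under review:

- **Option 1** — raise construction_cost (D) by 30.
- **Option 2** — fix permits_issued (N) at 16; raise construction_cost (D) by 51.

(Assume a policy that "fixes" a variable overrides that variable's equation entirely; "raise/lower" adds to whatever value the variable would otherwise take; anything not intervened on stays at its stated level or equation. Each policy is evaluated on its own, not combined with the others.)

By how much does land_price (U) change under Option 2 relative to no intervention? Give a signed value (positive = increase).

1281

Baseline:
  D = 92
  F = 84
  N = -27 − 4·92 − 84 = -479
  Z = 80 + 4·92 − 3·(-479) = 1885
  U = 153 − 4·84 − 1885 = -2068
Option 2 (N := 16, D + 51):
  D = 92 + 51 = 143
  F = 84
  N = 16
  Z = 80 + 4·143 − 3·16 = 604
  U = 153 − 4·84 − 604 = -787
Change in U: -787 − (-2068) = 1281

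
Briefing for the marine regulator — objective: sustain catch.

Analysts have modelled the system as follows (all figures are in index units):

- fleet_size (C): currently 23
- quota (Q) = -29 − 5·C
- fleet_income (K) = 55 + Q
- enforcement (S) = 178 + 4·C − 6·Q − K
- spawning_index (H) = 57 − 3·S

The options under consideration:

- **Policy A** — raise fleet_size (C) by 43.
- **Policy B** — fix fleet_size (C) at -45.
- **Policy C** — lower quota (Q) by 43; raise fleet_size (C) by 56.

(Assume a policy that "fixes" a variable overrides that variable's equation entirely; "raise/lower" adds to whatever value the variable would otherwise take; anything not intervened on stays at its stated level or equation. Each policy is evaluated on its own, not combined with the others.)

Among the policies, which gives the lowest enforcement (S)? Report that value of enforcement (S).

-1429

Policy A (C + 43):
  C = 23 + 43 = 66
  Q = -29 − 5·66 = -359
  K = 55 + (-359) = -304
  S = 178 + 4·66 − 6·(-359) − (-304) = 2900
Policy B (C := -45):
  C = -45
  Q = -29 − 5·(-45) = 196
  K = 55 + 196 = 251
  S = 178 + 4·(-45) − 6·196 − 251 = -1429
Policy C (Q − 43, C + 56):
  C = 23 + 56 = 79
  Q = -29 − 5·79 (−43 from intervention) = -467
  K = 55 + (-467) = -412
  S = 178 + 4·79 − 6·(-467) − (-412) = 3708
Comparing — Policy A: S=2900, Policy B: S=-1429, Policy C: S=3708. Lowest is -1429 (Policy B).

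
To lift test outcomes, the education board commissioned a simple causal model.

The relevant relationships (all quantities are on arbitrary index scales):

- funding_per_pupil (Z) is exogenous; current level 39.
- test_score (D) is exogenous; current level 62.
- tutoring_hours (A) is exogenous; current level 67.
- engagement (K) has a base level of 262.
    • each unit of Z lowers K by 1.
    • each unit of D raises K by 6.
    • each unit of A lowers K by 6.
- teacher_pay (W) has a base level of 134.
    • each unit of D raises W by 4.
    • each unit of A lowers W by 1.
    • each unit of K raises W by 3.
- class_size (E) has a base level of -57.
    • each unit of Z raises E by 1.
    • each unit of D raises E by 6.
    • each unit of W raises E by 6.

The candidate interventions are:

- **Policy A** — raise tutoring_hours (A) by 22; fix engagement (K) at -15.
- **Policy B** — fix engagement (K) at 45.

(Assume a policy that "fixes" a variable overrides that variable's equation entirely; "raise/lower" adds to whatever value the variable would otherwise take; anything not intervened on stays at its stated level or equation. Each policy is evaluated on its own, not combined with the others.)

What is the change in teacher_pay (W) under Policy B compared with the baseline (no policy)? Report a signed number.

Baseline:
  Z = 39
  D = 62
  A = 67
  K = 262 − 39 + 6·62 − 6·67 = 193
  W = 134 + 4·62 − 67 + 3·193 = 894
Policy B (K := 45):
  Z = 39
  D = 62
  A = 67
  K = 45
  W = 134 + 4·62 − 67 + 3·45 = 450
Change in W: 450 − 894 = -444

-444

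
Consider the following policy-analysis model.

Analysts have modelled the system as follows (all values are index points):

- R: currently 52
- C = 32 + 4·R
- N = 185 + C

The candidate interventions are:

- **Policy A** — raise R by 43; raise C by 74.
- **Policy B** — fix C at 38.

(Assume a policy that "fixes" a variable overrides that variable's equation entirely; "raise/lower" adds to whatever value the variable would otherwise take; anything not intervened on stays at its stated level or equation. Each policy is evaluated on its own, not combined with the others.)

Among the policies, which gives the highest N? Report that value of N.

Policy A (R + 43, C + 74):
  R = 52 + 43 = 95
  C = 32 + 4·95 (+74 from intervention) = 486
  N = 185 + 486 = 671
Policy B (C := 38):
  R = 52
  C = 38
  N = 185 + 38 = 223
Comparing — Policy A: N=671, Policy B: N=223. Highest is 671 (Policy A).

671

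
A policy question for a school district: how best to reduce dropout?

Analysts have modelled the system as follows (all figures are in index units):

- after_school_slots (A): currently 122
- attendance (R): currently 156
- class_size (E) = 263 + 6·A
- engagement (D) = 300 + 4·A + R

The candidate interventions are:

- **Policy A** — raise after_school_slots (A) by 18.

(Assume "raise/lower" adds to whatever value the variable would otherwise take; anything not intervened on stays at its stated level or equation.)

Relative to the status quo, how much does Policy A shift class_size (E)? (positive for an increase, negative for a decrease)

Baseline:
  A = 122
  E = 263 + 6·122 = 995
Policy A (A + 18):
  A = 122 + 18 = 140
  E = 263 + 6·140 = 1103
Change in E: 1103 − 995 = 108

108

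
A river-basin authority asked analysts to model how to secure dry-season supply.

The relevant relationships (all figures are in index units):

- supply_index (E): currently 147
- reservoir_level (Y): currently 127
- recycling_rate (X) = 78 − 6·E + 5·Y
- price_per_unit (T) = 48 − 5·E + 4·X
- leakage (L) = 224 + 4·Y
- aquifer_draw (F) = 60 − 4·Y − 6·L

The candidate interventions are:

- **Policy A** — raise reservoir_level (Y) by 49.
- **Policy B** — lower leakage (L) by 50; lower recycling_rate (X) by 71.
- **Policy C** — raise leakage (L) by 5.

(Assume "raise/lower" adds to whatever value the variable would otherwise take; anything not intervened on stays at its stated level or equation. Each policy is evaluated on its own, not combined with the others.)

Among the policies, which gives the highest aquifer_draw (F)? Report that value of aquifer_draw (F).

Policy A (Y + 49):
  Y = 127 + 49 = 176
  L = 224 + 4·176 = 928
  F = 60 − 4·176 − 6·928 = -6212
Policy B (L − 50, X − 71):
  Y = 127
  L = 224 + 4·127 (−50 from intervention) = 682
  F = 60 − 4·127 − 6·682 = -4540
Policy C (L + 5):
  Y = 127
  L = 224 + 4·127 (+5 from intervention) = 737
  F = 60 − 4·127 − 6·737 = -4870
Comparing — Policy A: F=-6212, Policy B: F=-4540, Policy C: F=-4870. Highest is -4540 (Policy B).

-4540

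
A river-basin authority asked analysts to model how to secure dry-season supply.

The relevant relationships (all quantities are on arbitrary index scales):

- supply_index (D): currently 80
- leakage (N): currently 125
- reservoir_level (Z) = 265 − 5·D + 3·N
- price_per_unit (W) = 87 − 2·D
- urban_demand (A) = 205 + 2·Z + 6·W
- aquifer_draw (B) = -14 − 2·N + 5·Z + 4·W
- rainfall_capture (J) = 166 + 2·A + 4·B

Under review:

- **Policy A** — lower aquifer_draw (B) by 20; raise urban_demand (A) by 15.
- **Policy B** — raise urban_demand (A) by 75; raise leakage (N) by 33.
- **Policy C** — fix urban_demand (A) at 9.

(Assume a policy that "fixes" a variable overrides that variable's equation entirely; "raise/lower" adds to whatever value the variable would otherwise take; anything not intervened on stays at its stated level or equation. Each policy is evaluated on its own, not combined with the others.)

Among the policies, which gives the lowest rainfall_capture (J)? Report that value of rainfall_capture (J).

Policy A (B − 20, A + 15):
  D = 80
  N = 125
  Z = 265 − 5·80 + 3·125 = 240
  W = 87 − 2·80 = -73
  A = 205 + 2·240 + 6·(-73) (+15 from intervention) = 262
  B = -14 − 2·125 + 5·240 + 4·(-73) (−20 from intervention) = 624
  J = 166 + 2·262 + 4·624 = 3186
Policy B (A + 75, N + 33):
  D = 80
  N = 125 + 33 = 158
  Z = 265 − 5·80 + 3·158 = 339
  W = 87 − 2·80 = -73
  A = 205 + 2·339 + 6·(-73) (+75 from intervention) = 520
  B = -14 − 2·158 + 5·339 + 4·(-73) = 1073
  J = 166 + 2·520 + 4·1073 = 5498
Policy C (A := 9):
  D = 80
  N = 125
  Z = 265 − 5·80 + 3·125 = 240
  W = 87 − 2·80 = -73
  A = 9
  B = -14 − 2·125 + 5·240 + 4·(-73) = 644
  J = 166 + 2·9 + 4·644 = 2760
Comparing — Policy A: J=3186, Policy B: J=5498, Policy C: J=2760. Lowest is 2760 (Policy C).

2760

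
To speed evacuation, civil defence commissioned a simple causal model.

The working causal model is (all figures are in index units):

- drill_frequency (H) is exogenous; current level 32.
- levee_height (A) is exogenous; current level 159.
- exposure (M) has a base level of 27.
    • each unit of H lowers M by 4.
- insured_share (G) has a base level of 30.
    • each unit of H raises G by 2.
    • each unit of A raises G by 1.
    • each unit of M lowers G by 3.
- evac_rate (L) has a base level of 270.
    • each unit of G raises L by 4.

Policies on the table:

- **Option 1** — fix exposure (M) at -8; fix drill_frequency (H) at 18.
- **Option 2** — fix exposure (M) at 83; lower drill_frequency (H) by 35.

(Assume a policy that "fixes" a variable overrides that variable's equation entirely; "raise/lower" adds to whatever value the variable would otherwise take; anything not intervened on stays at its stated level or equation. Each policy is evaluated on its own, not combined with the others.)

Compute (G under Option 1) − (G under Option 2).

315

Option 1 (M := -8, H := 18):
  H = 18
  A = 159
  M = -8
  G = 30 + 2·18 + 159 − 3·(-8) = 249
Option 2 (M := 83, H − 35):
  H = 32 − 35 = -3
  A = 159
  M = 83
  G = 30 + 2·(-3) + 159 − 3·83 = -66
G: 249 − (-66) = 315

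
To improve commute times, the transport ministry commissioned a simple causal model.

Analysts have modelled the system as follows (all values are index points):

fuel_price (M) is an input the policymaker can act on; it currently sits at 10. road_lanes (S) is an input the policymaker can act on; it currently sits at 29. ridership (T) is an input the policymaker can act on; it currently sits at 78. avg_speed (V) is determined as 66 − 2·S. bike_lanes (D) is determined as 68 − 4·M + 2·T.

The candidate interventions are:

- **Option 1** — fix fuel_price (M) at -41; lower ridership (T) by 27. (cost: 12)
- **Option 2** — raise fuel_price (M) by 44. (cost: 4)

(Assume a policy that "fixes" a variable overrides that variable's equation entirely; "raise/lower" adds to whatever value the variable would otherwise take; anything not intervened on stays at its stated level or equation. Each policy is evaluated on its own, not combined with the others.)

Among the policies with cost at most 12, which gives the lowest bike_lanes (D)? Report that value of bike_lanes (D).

Option 1 (M := -41, T − 27):
  M = -41
  T = 78 − 27 = 51
  D = 68 − 4·(-41) + 2·51 = 334
Option 2 (M + 44):
  M = 10 + 44 = 54
  T = 78
  D = 68 − 4·54 + 2·78 = 8
Comparing — Option 1: D=334, Option 2: D=8. Lowest is 8 (Option 2).

8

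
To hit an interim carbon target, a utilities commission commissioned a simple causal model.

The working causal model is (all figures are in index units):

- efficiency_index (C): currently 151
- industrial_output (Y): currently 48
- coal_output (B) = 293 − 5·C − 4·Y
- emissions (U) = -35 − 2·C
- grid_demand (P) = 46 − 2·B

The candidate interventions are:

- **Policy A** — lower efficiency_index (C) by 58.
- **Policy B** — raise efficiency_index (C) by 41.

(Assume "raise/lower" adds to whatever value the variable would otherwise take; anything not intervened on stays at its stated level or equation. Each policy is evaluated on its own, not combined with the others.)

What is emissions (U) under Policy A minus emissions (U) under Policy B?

Policy A (C − 58):
  C = 151 − 58 = 93
  U = -35 − 2·93 = -221
Policy B (C + 41):
  C = 151 + 41 = 192
  U = -35 − 2·192 = -419
U: -221 − (-419) = 198

198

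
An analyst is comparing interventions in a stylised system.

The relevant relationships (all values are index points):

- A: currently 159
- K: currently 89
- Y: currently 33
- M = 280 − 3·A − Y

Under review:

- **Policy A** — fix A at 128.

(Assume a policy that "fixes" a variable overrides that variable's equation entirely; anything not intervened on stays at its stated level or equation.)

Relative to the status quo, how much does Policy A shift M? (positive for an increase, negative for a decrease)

93

Baseline:
  A = 159
  Y = 33
  M = 280 − 3·159 − 33 = -230
Policy A (A := 128):
  A = 128
  Y = 33
  M = 280 − 3·128 − 33 = -137
Change in M: -137 − (-230) = 93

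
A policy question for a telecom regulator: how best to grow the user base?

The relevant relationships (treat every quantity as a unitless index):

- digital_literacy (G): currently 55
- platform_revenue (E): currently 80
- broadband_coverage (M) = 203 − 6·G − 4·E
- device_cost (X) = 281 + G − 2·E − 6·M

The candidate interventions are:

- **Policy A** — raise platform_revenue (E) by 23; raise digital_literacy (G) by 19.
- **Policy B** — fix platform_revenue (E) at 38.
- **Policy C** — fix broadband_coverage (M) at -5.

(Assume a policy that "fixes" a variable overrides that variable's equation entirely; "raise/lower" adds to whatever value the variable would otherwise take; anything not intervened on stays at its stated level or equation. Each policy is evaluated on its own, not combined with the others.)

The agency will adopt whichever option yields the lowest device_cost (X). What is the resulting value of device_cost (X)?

206

Policy A (E + 23, G + 19):
  G = 55 + 19 = 74
  E = 80 + 23 = 103
  M = 203 − 6·74 − 4·103 = -653
  X = 281 + 74 − 2·103 − 6·(-653) = 4067
Policy B (E := 38):
  G = 55
  E = 38
  M = 203 − 6·55 − 4·38 = -279
  X = 281 + 55 − 2·38 − 6·(-279) = 1934
Policy C (M := -5):
  G = 55
  E = 80
  M = -5
  X = 281 + 55 − 2·80 − 6·(-5) = 206
Comparing — Policy A: X=4067, Policy B: X=1934, Policy C: X=206. Lowest is 206 (Policy C).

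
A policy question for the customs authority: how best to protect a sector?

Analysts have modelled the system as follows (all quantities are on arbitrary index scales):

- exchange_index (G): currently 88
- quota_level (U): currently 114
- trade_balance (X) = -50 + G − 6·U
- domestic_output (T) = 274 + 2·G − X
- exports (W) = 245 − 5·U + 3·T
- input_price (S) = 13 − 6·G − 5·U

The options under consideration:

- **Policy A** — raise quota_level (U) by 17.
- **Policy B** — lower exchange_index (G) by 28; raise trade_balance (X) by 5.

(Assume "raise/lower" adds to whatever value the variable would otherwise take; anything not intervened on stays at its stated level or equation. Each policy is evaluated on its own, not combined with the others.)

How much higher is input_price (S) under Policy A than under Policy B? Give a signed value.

-253

Policy A (U + 17):
  G = 88
  U = 114 + 17 = 131
  S = 13 − 6·88 − 5·131 = -1170
Policy B (G − 28, X + 5):
  G = 88 − 28 = 60
  U = 114
  S = 13 − 6·60 − 5·114 = -917
S: -1170 − (-917) = -253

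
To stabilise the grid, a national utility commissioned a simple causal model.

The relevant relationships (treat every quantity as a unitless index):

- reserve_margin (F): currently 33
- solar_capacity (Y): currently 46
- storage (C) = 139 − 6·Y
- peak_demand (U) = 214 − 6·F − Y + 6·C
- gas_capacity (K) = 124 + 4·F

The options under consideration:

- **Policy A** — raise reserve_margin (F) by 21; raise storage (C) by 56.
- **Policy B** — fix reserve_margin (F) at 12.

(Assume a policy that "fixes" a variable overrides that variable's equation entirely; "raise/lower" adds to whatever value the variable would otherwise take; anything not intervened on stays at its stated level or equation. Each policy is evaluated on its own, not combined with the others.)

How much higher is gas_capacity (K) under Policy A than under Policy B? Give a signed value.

Policy A (F + 21, C + 56):
  F = 33 + 21 = 54
  K = 124 + 4·54 = 340
Policy B (F := 12):
  F = 12
  K = 124 + 4·12 = 172
K: 340 − 172 = 168

168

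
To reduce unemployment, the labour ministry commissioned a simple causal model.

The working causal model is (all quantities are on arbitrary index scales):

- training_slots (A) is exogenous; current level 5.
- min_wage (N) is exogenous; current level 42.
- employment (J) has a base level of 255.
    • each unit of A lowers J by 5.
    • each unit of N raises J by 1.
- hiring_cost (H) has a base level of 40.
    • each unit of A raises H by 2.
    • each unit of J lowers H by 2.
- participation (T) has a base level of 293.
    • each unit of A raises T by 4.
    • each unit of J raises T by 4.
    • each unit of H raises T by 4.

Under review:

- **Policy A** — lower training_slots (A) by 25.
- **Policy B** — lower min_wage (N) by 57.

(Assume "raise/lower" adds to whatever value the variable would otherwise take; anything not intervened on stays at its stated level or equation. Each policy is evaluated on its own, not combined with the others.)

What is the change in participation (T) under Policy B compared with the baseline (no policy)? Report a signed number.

Baseline:
  A = 5
  N = 42
  J = 255 − 5·5 + 42 = 272
  H = 40 + 2·5 − 2·272 = -494
  T = 293 + 4·5 + 4·272 + 4·(-494) = -575
Policy B (N − 57):
  A = 5
  N = 42 − 57 = -15
  J = 255 − 5·5 + (-15) = 215
  H = 40 + 2·5 − 2·215 = -380
  T = 293 + 4·5 + 4·215 + 4·(-380) = -347
Change in T: -347 − (-575) = 228

228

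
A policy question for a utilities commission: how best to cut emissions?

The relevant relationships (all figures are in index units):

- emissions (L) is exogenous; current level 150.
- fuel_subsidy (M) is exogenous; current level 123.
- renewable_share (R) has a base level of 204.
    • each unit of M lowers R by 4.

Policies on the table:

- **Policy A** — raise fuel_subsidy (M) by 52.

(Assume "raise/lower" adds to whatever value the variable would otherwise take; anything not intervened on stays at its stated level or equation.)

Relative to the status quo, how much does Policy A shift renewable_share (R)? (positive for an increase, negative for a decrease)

Baseline:
  M = 123
  R = 204 − 4·123 = -288
Policy A (M + 52):
  M = 123 + 52 = 175
  R = 204 − 4·175 = -496
Change in R: -496 − (-288) = -208

-208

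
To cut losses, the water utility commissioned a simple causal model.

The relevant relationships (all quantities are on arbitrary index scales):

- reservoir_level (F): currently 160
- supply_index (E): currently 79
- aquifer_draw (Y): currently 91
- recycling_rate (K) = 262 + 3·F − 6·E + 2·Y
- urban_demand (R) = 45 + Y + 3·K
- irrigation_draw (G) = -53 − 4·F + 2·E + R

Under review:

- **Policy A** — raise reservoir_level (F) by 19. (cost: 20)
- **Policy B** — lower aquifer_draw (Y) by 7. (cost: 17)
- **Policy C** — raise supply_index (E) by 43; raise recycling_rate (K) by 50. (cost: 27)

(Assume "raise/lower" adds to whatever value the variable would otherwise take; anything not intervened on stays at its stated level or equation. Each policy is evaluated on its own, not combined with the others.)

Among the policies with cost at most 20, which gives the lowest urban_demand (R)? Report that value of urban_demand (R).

1437

Policy A (F + 19):
  F = 160 + 19 = 179
  E = 79
  Y = 91
  K = 262 + 3·179 − 6·79 + 2·91 = 507
  R = 45 + 91 + 3·507 = 1657
Policy B (Y − 7):
  F = 160
  E = 79
  Y = 91 − 7 = 84
  K = 262 + 3·160 − 6·79 + 2·84 = 436
  R = 45 + 84 + 3·436 = 1437
Comparing — Policy A: R=1657, Policy B: R=1437. Lowest is 1437 (Policy B).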